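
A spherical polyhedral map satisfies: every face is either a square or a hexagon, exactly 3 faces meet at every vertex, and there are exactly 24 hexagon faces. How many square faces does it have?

6

Let x be the number of squares; then F = 24 + x.
Edge–face incidences: 2E = 6·24 + 4·x = 144 + 4x.
Every vertex has degree 3, so 3V = 2E.
Euler: V − E + F = 2 ⇒ (2E)/3 − E + (24 + x) = 2.
Multiply by 6: 2·(2E) − 3·(2E) + 6·(24 + x) = 12, i.e. 144 + 6x − (144 + 4x) = 12.
Collecting terms: 2x = 12, so x = 6.
Then 2E = 144 + 4·6 = 168, so E = 84, V = 2E/3 = 56, F = 24 + 6 = 30.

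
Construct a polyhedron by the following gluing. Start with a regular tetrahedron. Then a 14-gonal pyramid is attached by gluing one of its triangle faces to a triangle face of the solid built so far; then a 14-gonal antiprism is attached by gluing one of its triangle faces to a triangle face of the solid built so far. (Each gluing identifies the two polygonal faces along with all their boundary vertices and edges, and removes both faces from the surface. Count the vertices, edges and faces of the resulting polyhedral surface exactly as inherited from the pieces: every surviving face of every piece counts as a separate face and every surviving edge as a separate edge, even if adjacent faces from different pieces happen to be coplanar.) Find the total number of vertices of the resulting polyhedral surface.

41

A regular tetrahedron: V=4, E=6, F=4.
Attach a 14-gonal pyramid (V=15, E=28, F=15) along a 3-gon: merge 3 vertices and 3 edges, delete both glued faces → V=16, E=31, F=17.
Attach a 14-gonal antiprism (V=28, E=56, F=30) along a 3-gon: merge 3 vertices and 3 edges, delete both glued faces → V=41, E=84, F=45.
Check: V − E + F = 41 − 84 + 45 = 2.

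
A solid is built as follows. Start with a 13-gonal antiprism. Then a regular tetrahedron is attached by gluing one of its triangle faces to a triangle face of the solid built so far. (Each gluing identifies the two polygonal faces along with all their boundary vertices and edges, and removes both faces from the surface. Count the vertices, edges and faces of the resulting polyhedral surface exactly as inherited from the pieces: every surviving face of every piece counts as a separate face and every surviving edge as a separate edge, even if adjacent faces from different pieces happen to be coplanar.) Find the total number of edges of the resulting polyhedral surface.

55

A 13-gonal antiprism: V=26, E=52, F=28.
Attach a regular tetrahedron (V=4, E=6, F=4) along a 3-gon: merge 3 vertices and 3 edges, delete both glued faces → V=27, E=55, F=30.
Check: V − E + F = 27 − 55 + 30 = 2.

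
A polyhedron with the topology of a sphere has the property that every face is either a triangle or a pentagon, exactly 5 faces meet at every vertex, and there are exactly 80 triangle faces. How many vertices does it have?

60

Let x be the number of pentagons; then F = 80 + x.
Edge–face incidences: 2E = 3·80 + 5·x = 240 + 5x.
Every vertex has degree 5, so 5V = 2E.
Euler: V − E + F = 2 ⇒ (2E)/5 − E + (80 + x) = 2.
Multiply by 10: 2·(2E) − 5·(2E) + 10·(80 + x) = 20, i.e. 800 + 10x − 3·(240 + 5x) = 20.
Collecting terms: −5x + 80 = 20, so −5x = −60, so x = 12.
Then 2E = 240 + 5·12 = 300, so E = 150, V = 2E/5 = 60, F = 80 + 12 = 92.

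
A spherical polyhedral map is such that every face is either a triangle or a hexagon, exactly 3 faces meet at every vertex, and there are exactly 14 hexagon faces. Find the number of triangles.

Let x be the number of triangles; then F = 14 + x.
Edge–face incidences: 2E = 6·14 + 3·x = 84 + 3x.
Every vertex has degree 3, so 3V = 2E.
Euler: V − E + F = 2 ⇒ (2E)/3 − E + (14 + x) = 2.
Multiply by 6: 2·(2E) − 3·(2E) + 6·(14 + x) = 12, i.e. 84 + 6x − (84 + 3x) = 12.
Collecting terms: 3x = 12, so x = 4.
Then 2E = 84 + 3·4 = 96, so E = 48, V = 2E/3 = 32, F = 14 + 4 = 18.

4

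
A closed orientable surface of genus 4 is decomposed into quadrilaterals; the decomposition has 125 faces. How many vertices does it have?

119

χ = 2 − 2·4 = -6, and every face is a square so 4F = 2E.
E = 4·125/2 = 250. Then V = -6 + E − F = -6 + 250 − 125 = 119.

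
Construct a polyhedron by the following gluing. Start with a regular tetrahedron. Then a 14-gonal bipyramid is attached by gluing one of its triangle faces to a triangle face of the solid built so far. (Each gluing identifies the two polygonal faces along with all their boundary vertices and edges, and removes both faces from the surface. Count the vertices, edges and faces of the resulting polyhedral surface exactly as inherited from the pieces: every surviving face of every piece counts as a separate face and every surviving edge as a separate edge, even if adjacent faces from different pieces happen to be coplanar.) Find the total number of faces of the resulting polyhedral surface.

A regular tetrahedron: V=4, E=6, F=4.
Attach a 14-gonal bipyramid (V=16, E=42, F=28) along a 3-gon: merge 3 vertices and 3 edges, delete both glued faces → V=17, E=45, F=30.
Check: V − E + F = 17 − 45 + 30 = 2.

30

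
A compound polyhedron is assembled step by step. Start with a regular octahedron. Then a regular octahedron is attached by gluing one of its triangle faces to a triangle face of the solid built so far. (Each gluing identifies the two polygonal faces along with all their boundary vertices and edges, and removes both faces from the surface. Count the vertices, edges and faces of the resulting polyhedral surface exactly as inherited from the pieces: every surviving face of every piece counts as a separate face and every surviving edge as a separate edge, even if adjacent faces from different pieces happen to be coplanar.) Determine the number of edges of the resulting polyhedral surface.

21

A regular octahedron: V=6, E=12, F=8.
Attach a regular octahedron (V=6, E=12, F=8) along a 3-gon: merge 3 vertices and 3 edges, delete both glued faces → V=9, E=21, F=14.
Check: V − E + F = 9 − 21 + 14 = 2.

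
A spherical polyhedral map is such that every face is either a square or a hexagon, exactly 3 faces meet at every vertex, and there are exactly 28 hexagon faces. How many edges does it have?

96

Let x be the number of squares; then F = 28 + x.
Edge–face incidences: 2E = 6·28 + 4·x = 168 + 4x.
Every vertex has degree 3, so 3V = 2E.
Euler: V − E + F = 2 ⇒ (2E)/3 − E + (28 + x) = 2.
Multiply by 6: 2·(2E) − 3·(2E) + 6·(28 + x) = 12, i.e. 168 + 6x − (168 + 4x) = 12.
Collecting terms: 2x = 12, so x = 6.
Then 2E = 168 + 4·6 = 192, so E = 96, V = 2E/3 = 64, F = 28 + 6 = 34.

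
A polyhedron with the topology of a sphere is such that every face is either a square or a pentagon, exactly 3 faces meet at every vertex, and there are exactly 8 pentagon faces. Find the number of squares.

2

Let x be the number of squares; then F = 8 + x.
Edge–face incidences: 2E = 5·8 + 4·x = 40 + 4x.
Every vertex has degree 3, so 3V = 2E.
Euler: V − E + F = 2 ⇒ (2E)/3 − E + (8 + x) = 2.
Multiply by 6: 2·(2E) − 3·(2E) + 6·(8 + x) = 12, i.e. 48 + 6x − (40 + 4x) = 12.
Collecting terms: 2x + 8 = 12, so 2x = 4, so x = 2.
Then 2E = 40 + 4·2 = 48, so E = 24, V = 2E/3 = 16, F = 8 + 2 = 10.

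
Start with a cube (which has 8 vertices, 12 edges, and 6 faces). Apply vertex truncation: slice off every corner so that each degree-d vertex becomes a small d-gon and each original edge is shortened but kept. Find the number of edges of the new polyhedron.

Truncation replaces each original edge-end by a new vertex, so V′ = 2E = 24.
Each original edge survives, and each old vertex of degree d contributes d new edges; summing degrees gives Σd = 2E, so E′ = E + 2E = 3E = 36.
Each original face survives and each original vertex becomes one new face: F′ = F + V = 14.

36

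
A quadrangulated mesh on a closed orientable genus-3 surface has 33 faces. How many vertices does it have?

29

χ = 2 − 2·3 = -4, and every face is a square so 4F = 2E.
E = 4·33/2 = 66. Then V = -4 + E − F = -4 + 66 − 33 = 29.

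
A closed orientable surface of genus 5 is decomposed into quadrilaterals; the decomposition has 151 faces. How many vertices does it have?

143

χ = 2 − 2·5 = -8, and every face is a square so 4F = 2E.
E = 4·151/2 = 302. Then V = -8 + E − F = -8 + 302 − 151 = 143.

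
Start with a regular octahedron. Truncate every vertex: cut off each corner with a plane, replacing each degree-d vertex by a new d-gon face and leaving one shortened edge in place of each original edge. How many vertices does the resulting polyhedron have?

24

The base solid has V = 6, E = 12, F = 8.
Truncation replaces each original edge-end by a new vertex, so V′ = 2E = 24.
Each original edge survives, and each old vertex of degree d contributes d new edges; summing degrees gives Σd = 2E, so E′ = E + 2E = 3E = 36.
Each original face survives and each original vertex becomes one new face: F′ = F + V = 14.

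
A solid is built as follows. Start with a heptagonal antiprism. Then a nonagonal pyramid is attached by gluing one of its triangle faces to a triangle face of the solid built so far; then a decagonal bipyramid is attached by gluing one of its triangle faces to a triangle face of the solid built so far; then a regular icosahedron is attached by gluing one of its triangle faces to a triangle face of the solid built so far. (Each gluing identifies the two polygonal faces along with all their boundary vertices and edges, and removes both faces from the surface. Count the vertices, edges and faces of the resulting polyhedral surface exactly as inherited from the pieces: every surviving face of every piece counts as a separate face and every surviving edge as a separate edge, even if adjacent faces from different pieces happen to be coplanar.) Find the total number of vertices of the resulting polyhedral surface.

39

A heptagonal antiprism: V=14, E=28, F=16.
Attach a nonagonal pyramid (V=10, E=18, F=10) along a 3-gon: merge 3 vertices and 3 edges, delete both glued faces → V=21, E=43, F=24.
Attach a decagonal bipyramid (V=12, E=30, F=20) along a 3-gon: merge 3 vertices and 3 edges, delete both glued faces → V=30, E=70, F=42.
Attach a regular icosahedron (V=12, E=30, F=20) along a 3-gon: merge 3 vertices and 3 edges, delete both glued faces → V=39, E=97, F=60.
Check: V − E + F = 39 − 97 + 60 = 2.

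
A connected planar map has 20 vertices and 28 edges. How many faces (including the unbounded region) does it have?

Euler's formula for a connected plane graph: V − E + F = 2, so F = 2 − 20 + 28 = 10.

10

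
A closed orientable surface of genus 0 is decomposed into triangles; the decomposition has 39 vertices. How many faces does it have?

74

χ = 2 − 2·0 = 2, and every face is a triangle so 3F = 2E.
V − E + F = 2 with E = 3F/2 gives 39 − (3/2 − 1)·F = 2, so F = 74 and E = 111.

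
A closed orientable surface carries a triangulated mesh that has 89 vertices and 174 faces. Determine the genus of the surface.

0

Every face is a triangle, so 2E = 3·174 = 522, giving E = 261.
χ = V − E + F = 89 − 261 + 174 = 2.
For a closed orientable surface χ = 2 − 2g, so g = (2 − (2))/2 = 0.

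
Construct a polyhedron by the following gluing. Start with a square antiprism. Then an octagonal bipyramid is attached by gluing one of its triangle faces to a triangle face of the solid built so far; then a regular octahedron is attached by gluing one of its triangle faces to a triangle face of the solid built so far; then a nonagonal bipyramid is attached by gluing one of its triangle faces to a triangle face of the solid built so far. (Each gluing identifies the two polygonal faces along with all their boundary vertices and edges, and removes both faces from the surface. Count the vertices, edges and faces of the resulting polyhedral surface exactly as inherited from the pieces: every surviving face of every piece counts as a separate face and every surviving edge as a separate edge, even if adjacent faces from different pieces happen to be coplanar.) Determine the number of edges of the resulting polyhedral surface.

A square antiprism: V=8, E=16, F=10.
Attach an octagonal bipyramid (V=10, E=24, F=16) along a 3-gon: merge 3 vertices and 3 edges, delete both glued faces → V=15, E=37, F=24.
Attach a regular octahedron (V=6, E=12, F=8) along a 3-gon: merge 3 vertices and 3 edges, delete both glued faces → V=18, E=46, F=30.
Attach a nonagonal bipyramid (V=11, E=27, F=18) along a 3-gon: merge 3 vertices and 3 edges, delete both glued faces → V=26, E=70, F=46.
Check: V − E + F = 26 − 70 + 46 = 2.

70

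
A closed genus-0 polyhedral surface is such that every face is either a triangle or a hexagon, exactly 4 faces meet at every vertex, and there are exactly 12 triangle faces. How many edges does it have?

Let x be the number of hexagons; then F = 12 + x.
Edge–face incidences: 2E = 3·12 + 6·x = 36 + 6x.
Every vertex has degree 4, so 4V = 2E.
Euler: V − E + F = 2 ⇒ (2E)/4 − E + (12 + x) = 2.
Multiply by 8: 2·(2E) − 4·(2E) + 8·(12 + x) = 16, i.e. 96 + 8x − 2·(36 + 6x) = 16.
Collecting terms: −4x + 24 = 16, so −4x = −8, so x = 2.
Then 2E = 36 + 6·2 = 48, so E = 24, V = 2E/4 = 12, F = 12 + 2 = 14.

24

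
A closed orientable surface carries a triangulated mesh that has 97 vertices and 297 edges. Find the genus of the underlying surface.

2

Every face is a triangle and each edge borders two faces, so 3F = 2·297, giving F = 198.
χ = V − E + F = 97 − 297 + 198 = -2.
For a closed orientable surface χ = 2 − 2g, so g = (2 − (-2))/2 = 2.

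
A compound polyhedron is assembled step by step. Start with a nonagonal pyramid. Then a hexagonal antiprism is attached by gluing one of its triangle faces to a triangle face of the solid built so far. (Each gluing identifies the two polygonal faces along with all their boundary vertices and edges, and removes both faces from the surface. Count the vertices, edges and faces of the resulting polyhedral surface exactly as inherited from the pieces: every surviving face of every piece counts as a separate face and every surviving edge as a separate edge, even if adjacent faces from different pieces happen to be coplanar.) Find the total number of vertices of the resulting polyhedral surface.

19

A nonagonal pyramid: V=10, E=18, F=10.
Attach a hexagonal antiprism (V=12, E=24, F=14) along a 3-gon: merge 3 vertices and 3 edges, delete both glued faces → V=19, E=39, F=22.
Check: V − E + F = 19 − 39 + 22 = 2.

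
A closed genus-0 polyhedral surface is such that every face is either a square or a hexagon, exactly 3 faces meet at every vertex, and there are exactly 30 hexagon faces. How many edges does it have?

Let x be the number of squares; then F = 30 + x.
Edge–face incidences: 2E = 6·30 + 4·x = 180 + 4x.
Every vertex has degree 3, so 3V = 2E.
Euler: V − E + F = 2 ⇒ (2E)/3 − E + (30 + x) = 2.
Multiply by 6: 2·(2E) − 3·(2E) + 6·(30 + x) = 12, i.e. 180 + 6x − (180 + 4x) = 12.
Collecting terms: 2x = 12, so x = 6.
Then 2E = 180 + 4·6 = 204, so E = 102, V = 2E/3 = 68, F = 30 + 6 = 36.

102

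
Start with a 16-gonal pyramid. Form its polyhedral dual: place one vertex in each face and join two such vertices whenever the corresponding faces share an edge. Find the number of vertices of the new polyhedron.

17

The base solid has V = 17, E = 32, F = 17.
The dual swaps V and F and preserves E: V′ = F = 17, E′ = E = 32, F′ = V = 17.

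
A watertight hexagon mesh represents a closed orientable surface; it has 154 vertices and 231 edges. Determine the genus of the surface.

1

Every face is a hexagon and each edge borders two faces, so 6F = 2·231, giving F = 77.
χ = V − E + F = 154 − 231 + 77 = 0.
For a closed orientable surface χ = 2 − 2g, so g = (2 − (0))/2 = 1.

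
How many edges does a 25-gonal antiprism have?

An antiprism on an n-gon has two n-gon caps and 2n triangles: V = 2·25 = 50, E = 4·25 = 100, F = 2·25 + 2 = 52.

100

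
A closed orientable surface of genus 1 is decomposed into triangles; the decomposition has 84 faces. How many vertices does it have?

42

χ = 2 − 2·1 = 0, and every face is a triangle so 3F = 2E.
E = 3·84/2 = 126. Then V = 0 + E − F = 0 + 126 − 84 = 42.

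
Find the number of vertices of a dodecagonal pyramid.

A pyramid on an n-gon base has one n-gon and n triangles: V = 12 + 1 = 13, E = 2·12 = 24, F = 12 + 1 = 13.
Check: V − E + F = 13 − 24 + 13 = 2.

13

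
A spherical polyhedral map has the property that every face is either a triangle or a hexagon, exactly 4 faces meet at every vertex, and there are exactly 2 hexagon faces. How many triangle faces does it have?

Let x be the number of triangles; then F = 2 + x.
Edge–face incidences: 2E = 6·2 + 3·x = 12 + 3x.
Every vertex has degree 4, so 4V = 2E.
Euler: V − E + F = 2 ⇒ (2E)/4 − E + (2 + x) = 2.
Multiply by 8: 2·(2E) − 4·(2E) + 8·(2 + x) = 16, i.e. 16 + 8x − 2·(12 + 3x) = 16.
Collecting terms: 2x − 8 = 16, so 2x = 24, so x = 12.
Then 2E = 12 + 3·12 = 48, so E = 24, V = 2E/4 = 12, F = 2 + 12 = 14.

12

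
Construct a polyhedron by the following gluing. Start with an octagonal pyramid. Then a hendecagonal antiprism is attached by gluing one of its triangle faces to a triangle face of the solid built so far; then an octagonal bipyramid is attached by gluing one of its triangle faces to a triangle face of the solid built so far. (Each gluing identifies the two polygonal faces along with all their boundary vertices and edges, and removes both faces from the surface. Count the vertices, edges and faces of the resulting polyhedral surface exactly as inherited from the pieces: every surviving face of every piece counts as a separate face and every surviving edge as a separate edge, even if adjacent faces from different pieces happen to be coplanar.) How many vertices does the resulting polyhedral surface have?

An octagonal pyramid: V=9, E=16, F=9.
Attach a hendecagonal antiprism (V=22, E=44, F=24) along a 3-gon: merge 3 vertices and 3 edges, delete both glued faces → V=28, E=57, F=31.
Attach an octagonal bipyramid (V=10, E=24, F=16) along a 3-gon: merge 3 vertices and 3 edges, delete both glued faces → V=35, E=78, F=45.
Check: V − E + F = 35 − 78 + 45 = 2.

35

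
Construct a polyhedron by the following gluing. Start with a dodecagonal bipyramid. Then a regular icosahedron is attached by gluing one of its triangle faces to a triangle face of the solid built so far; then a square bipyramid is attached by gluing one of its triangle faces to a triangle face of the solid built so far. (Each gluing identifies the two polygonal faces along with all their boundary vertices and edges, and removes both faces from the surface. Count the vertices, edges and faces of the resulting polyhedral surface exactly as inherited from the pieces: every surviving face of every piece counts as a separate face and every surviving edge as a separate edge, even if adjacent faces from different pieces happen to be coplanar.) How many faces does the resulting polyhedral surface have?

A dodecagonal bipyramid: V=14, E=36, F=24.
Attach a regular icosahedron (V=12, E=30, F=20) along a 3-gon: merge 3 vertices and 3 edges, delete both glued faces → V=23, E=63, F=42.
Attach a square bipyramid (V=6, E=12, F=8) along a 3-gon: merge 3 vertices and 3 edges, delete both glued faces → V=26, E=72, F=48.
Check: V − E + F = 26 − 72 + 48 = 2.

48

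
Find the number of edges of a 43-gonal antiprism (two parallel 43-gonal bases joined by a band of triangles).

172

An antiprism on an n-gon has two n-gon caps and 2n triangles: V = 2·43 = 86, E = 4·43 = 172, F = 2·43 + 2 = 88.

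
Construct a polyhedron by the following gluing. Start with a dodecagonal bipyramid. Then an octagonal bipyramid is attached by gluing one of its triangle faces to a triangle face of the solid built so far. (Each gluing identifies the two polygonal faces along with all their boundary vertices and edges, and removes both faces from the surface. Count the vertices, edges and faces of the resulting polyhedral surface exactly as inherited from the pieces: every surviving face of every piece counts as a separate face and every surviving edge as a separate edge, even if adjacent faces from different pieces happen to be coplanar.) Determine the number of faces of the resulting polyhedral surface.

38

A dodecagonal bipyramid: V=14, E=36, F=24.
Attach an octagonal bipyramid (V=10, E=24, F=16) along a 3-gon: merge 3 vertices and 3 edges, delete both glued faces → V=21, E=57, F=38.
Check: V − E + F = 21 − 57 + 38 = 2.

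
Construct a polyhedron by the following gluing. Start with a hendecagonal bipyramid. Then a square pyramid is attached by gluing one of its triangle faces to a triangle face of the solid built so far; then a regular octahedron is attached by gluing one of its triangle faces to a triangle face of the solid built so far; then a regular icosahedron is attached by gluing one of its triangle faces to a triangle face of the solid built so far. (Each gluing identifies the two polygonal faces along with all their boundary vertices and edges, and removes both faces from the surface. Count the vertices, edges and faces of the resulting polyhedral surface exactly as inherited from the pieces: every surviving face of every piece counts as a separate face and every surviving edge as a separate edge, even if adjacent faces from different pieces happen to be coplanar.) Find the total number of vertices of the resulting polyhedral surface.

27

A hendecagonal bipyramid: V=13, E=33, F=22.
Attach a square pyramid (V=5, E=8, F=5) along a 3-gon: merge 3 vertices and 3 edges, delete both glued faces → V=15, E=38, F=25.
Attach a regular octahedron (V=6, E=12, F=8) along a 3-gon: merge 3 vertices and 3 edges, delete both glued faces → V=18, E=47, F=31.
Attach a regular icosahedron (V=12, E=30, F=20) along a 3-gon: merge 3 vertices and 3 edges, delete both glued faces → V=27, E=74, F=49.
Check: V − E + F = 27 − 74 + 49 = 2.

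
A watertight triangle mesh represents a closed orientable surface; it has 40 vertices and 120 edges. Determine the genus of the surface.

Every face is a triangle and each edge borders two faces, so 3F = 2·120, giving F = 80.
χ = V − E + F = 40 − 120 + 80 = 0.
For a closed orientable surface χ = 2 − 2g, so g = (2 − (0))/2 = 1.

1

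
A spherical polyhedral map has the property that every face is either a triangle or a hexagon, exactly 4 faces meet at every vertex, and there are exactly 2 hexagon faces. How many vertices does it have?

12

Let x be the number of triangles; then F = 2 + x.
Edge–face incidences: 2E = 6·2 + 3·x = 12 + 3x.
Every vertex has degree 4, so 4V = 2E.
Euler: V − E + F = 2 ⇒ (2E)/4 − E + (2 + x) = 2.
Multiply by 8: 2·(2E) − 4·(2E) + 8·(2 + x) = 16, i.e. 16 + 8x − 2·(12 + 3x) = 16.
Collecting terms: 2x − 8 = 16, so 2x = 24, so x = 12.
Then 2E = 12 + 3·12 = 48, so E = 24, V = 2E/4 = 12, F = 2 + 12 = 14.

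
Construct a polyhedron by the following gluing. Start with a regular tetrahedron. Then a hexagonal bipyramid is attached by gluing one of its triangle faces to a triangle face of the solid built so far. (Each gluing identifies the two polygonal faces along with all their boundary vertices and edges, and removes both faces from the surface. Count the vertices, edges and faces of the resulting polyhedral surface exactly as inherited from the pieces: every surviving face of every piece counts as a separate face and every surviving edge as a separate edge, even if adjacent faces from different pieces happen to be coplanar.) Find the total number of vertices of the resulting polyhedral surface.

9

A regular tetrahedron: V=4, E=6, F=4.
Attach a hexagonal bipyramid (V=8, E=18, F=12) along a 3-gon: merge 3 vertices and 3 edges, delete both glued faces → V=9, E=21, F=14.
Check: V − E + F = 9 − 21 + 14 = 2.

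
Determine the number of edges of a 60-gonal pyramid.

120

A pyramid on an n-gon base has one n-gon and n triangles: V = 60 + 1 = 61, E = 2·60 = 120, F = 60 + 1 = 61.
Check: V − E + F = 61 − 120 + 61 = 2.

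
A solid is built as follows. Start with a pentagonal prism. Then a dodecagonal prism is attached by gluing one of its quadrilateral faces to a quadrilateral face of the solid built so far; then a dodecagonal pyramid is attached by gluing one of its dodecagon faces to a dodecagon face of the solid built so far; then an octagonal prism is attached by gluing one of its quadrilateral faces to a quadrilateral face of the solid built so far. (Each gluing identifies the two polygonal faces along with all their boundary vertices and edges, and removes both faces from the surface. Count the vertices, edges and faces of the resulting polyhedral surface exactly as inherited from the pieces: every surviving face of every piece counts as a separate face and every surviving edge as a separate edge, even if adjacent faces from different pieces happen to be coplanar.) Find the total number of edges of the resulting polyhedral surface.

A pentagonal prism: V=10, E=15, F=7.
Attach a dodecagonal prism (V=24, E=36, F=14) along a 4-gon: merge 4 vertices and 4 edges, delete both glued faces → V=30, E=47, F=19.
Attach a dodecagonal pyramid (V=13, E=24, F=13) along a 12-gon: merge 12 vertices and 12 edges, delete both glued faces → V=31, E=59, F=30.
Attach an octagonal prism (V=16, E=24, F=10) along a 4-gon: merge 4 vertices and 4 edges, delete both glued faces → V=43, E=79, F=38.
Check: V − E + F = 43 − 79 + 38 = 2.

79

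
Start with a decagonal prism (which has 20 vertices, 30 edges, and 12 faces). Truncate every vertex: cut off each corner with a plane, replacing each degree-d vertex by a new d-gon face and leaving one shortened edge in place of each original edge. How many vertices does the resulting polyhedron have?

Truncation replaces each original edge-end by a new vertex, so V′ = 2E = 60.
Each original edge survives, and each old vertex of degree d contributes d new edges; summing degrees gives Σd = 2E, so E′ = E + 2E = 3E = 90.
Each original face survives and each original vertex becomes one new face: F′ = F + V = 32.

60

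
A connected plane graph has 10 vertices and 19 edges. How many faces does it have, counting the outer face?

11

Euler's formula for a connected plane graph: V − E + F = 2, so F = 2 − 10 + 19 = 11.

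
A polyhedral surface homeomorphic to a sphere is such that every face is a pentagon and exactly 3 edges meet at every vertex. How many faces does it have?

Each face has 5 edges and each edge borders two faces, so 2E = 5F.
Each vertex has degree 3, so 3V = 2E and hence V = 5F/3.
Euler: V − E + F = 2 ⇒ (5F/3) − (5F/2) + F = 2.
Multiply by 6: (10 − 15 + 6)F = 12, i.e. 1F = 12.
So F = 12, E = 5·12/2 = 30, V = 5·12/3 = 20.

12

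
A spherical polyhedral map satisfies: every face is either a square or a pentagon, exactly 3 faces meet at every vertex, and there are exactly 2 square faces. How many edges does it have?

Let x be the number of pentagons; then F = 2 + x.
Edge–face incidences: 2E = 4·2 + 5·x = 8 + 5x.
Every vertex has degree 3, so 3V = 2E.
Euler: V − E + F = 2 ⇒ (2E)/3 − E + (2 + x) = 2.
Multiply by 6: 2·(2E) − 3·(2E) + 6·(2 + x) = 12, i.e. 12 + 6x − (8 + 5x) = 12.
Collecting terms: x + 4 = 12, so x = 8.
Then 2E = 8 + 5·8 = 48, so E = 24, V = 2E/3 = 16, F = 2 + 8 = 10.

24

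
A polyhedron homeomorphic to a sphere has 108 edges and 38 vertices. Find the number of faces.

Here V − E + F = 2.
F = 2 − V + E = 2 − 38 + 108 = 72.

72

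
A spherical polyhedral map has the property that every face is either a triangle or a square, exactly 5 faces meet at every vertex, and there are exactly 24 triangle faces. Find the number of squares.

Let x be the number of squares; then F = 24 + x.
Edge–face incidences: 2E = 3·24 + 4·x = 72 + 4x.
Every vertex has degree 5, so 5V = 2E.
Euler: V − E + F = 2 ⇒ (2E)/5 − E + (24 + x) = 2.
Multiply by 10: 2·(2E) − 5·(2E) + 10·(24 + x) = 20, i.e. 240 + 10x − 3·(72 + 4x) = 20.
Collecting terms: −2x + 24 = 20, so −2x = −4, so x = 2.
Then 2E = 72 + 4·2 = 80, so E = 40, V = 2E/5 = 16, F = 24 + 2 = 26.

2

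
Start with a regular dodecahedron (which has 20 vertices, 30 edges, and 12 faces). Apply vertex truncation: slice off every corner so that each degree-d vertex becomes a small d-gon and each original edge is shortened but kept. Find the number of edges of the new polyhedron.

Truncation replaces each original edge-end by a new vertex, so V′ = 2E = 60.
Each original edge survives, and each old vertex of degree d contributes d new edges; summing degrees gives Σd = 2E, so E′ = E + 2E = 3E = 90.
Each original face survives and each original vertex becomes one new face: F′ = F + V = 32.

90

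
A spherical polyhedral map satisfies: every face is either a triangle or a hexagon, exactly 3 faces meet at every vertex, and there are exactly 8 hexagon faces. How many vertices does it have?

Let x be the number of triangles; then F = 8 + x.
Edge–face incidences: 2E = 6·8 + 3·x = 48 + 3x.
Every vertex has degree 3, so 3V = 2E.
Euler: V − E + F = 2 ⇒ (2E)/3 − E + (8 + x) = 2.
Multiply by 6: 2·(2E) − 3·(2E) + 6·(8 + x) = 12, i.e. 48 + 6x − (48 + 3x) = 12.
Collecting terms: 3x = 12, so x = 4.
Then 2E = 48 + 3·4 = 60, so E = 30, V = 2E/3 = 20, F = 8 + 4 = 12.

20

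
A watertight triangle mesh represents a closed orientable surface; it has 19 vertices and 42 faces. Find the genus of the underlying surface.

Every face is a triangle, so 2E = 3·42 = 126, giving E = 63.
χ = V − E + F = 19 − 63 + 42 = -2.
For a closed orientable surface χ = 2 − 2g, so g = (2 − (-2))/2 = 2.

2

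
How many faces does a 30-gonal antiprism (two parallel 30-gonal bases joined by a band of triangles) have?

An antiprism on an n-gon has two n-gon caps and 2n triangles: V = 2·30 = 60, E = 4·30 = 120, F = 2·30 + 2 = 62.

62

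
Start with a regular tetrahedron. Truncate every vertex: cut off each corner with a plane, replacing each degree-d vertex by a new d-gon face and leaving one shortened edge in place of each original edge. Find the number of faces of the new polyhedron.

8

The base solid has V = 4, E = 6, F = 4.
Truncation replaces each original edge-end by a new vertex, so V′ = 2E = 12.
Each original edge survives, and each old vertex of degree d contributes d new edges; summing degrees gives Σd = 2E, so E′ = E + 2E = 3E = 18.
Each original face survives and each original vertex becomes one new face: F′ = F + V = 8.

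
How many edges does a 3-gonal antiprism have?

12

An antiprism on an n-gon has two n-gon caps and 2n triangles: V = 2·3 = 6, E = 4·3 = 12, F = 2·3 + 2 = 8.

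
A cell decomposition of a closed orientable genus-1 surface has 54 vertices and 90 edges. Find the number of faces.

36

For a closed orientable surface of genus 1, χ = 2 − 2·1 = 0.
F = 0 − V + E = 0 − 54 + 90 = 36.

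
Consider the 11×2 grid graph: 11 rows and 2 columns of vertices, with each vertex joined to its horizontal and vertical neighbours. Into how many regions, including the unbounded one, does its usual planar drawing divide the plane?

11

The grid has V = 11·2 = 22 vertices and E = 11·1 + 2·10 = 31 edges.
F = 2 − V + E = 2 − 22 + 31 = 11.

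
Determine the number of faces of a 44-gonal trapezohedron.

88

The n-trapezohedron (dual of the n-antiprism) has V = 2·44 + 2 = 90, E = 4·44 = 176, F = 2·44 = 88.
Check: V − E + F = 90 − 176 + 88 = 2.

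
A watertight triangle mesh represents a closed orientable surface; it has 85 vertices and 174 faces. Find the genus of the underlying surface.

2

Every face is a triangle, so 2E = 3·174 = 522, giving E = 261.
χ = V − E + F = 85 − 261 + 174 = -2.
For a closed orientable surface χ = 2 − 2g, so g = (2 − (-2))/2 = 2.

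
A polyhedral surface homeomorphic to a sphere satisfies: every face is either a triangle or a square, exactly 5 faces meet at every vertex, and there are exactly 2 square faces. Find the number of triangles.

24

Let x be the number of triangles; then F = 2 + x.
Edge–face incidences: 2E = 4·2 + 3·x = 8 + 3x.
Every vertex has degree 5, so 5V = 2E.
Euler: V − E + F = 2 ⇒ (2E)/5 − E + (2 + x) = 2.
Multiply by 10: 2·(2E) − 5·(2E) + 10·(2 + x) = 20, i.e. 20 + 10x − 3·(8 + 3x) = 20.
Collecting terms: x − 4 = 20, so x = 24.
Then 2E = 8 + 3·24 = 80, so E = 40, V = 2E/5 = 16, F = 2 + 24 = 26.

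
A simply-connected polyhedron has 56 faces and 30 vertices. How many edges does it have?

84

Here V − E + F = 2.
E = V + F − (2) = 30 + 56 − (2) = 84.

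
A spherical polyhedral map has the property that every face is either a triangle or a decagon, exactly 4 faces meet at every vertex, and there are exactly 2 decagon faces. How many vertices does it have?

Let x be the number of triangles; then F = 2 + x.
Edge–face incidences: 2E = 10·2 + 3·x = 20 + 3x.
Every vertex has degree 4, so 4V = 2E.
Euler: V − E + F = 2 ⇒ (2E)/4 − E + (2 + x) = 2.
Multiply by 8: 2·(2E) − 4·(2E) + 8·(2 + x) = 16, i.e. 16 + 8x − 2·(20 + 3x) = 16.
Collecting terms: 2x − 24 = 16, so 2x = 40, so x = 20.
Then 2E = 20 + 3·20 = 80, so E = 40, V = 2E/4 = 20, F = 2 + 20 = 22.

20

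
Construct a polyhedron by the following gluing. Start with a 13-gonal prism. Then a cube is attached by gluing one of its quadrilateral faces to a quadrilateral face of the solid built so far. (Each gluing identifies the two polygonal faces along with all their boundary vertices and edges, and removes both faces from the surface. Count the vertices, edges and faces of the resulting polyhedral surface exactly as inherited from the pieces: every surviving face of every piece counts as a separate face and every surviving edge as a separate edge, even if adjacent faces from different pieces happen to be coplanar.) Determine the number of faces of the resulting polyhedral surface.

19

A 13-gonal prism: V=26, E=39, F=15.
Attach a cube (V=8, E=12, F=6) along a 4-gon: merge 4 vertices and 4 edges, delete both glued faces → V=30, E=47, F=19.
Check: V − E + F = 30 − 47 + 19 = 2.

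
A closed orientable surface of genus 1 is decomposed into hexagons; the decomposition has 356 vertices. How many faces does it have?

χ = 2 − 2·1 = 0, and every face is a hexagon so 6F = 2E.
V − E + F = 0 with E = 6F/2 gives 356 − (6/2 − 1)·F = 0, so F = 178 and E = 534.

178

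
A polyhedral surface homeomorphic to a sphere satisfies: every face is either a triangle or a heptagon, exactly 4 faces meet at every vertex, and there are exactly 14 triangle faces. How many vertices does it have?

14

Let x be the number of heptagons; then F = 14 + x.
Edge–face incidences: 2E = 3·14 + 7·x = 42 + 7x.
Every vertex has degree 4, so 4V = 2E.
Euler: V − E + F = 2 ⇒ (2E)/4 − E + (14 + x) = 2.
Multiply by 8: 2·(2E) − 4·(2E) + 8·(14 + x) = 16, i.e. 112 + 8x − 2·(42 + 7x) = 16.
Collecting terms: −6x + 28 = 16, so −6x = −12, so x = 2.
Then 2E = 42 + 7·2 = 56, so E = 28, V = 2E/4 = 14, F = 14 + 2 = 16.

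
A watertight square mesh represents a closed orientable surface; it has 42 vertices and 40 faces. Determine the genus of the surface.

Every face is a square, so 2E = 4·40 = 160, giving E = 80.
χ = V − E + F = 42 − 80 + 40 = 2.
For a closed orientable surface χ = 2 − 2g, so g = (2 − (2))/2 = 0.

0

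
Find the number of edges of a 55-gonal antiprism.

220

An antiprism on an n-gon has two n-gon caps and 2n triangles: V = 2·55 = 110, E = 4·55 = 220, F = 2·55 + 2 = 112.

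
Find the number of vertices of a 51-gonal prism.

102

A prism on an n-gon has two n-gon bases and n rectangular sides: V = 2·51 = 102, E = 3·51 = 153, F = 51 + 2 = 53.
Check: V − E + F = 102 − 153 + 53 = 2.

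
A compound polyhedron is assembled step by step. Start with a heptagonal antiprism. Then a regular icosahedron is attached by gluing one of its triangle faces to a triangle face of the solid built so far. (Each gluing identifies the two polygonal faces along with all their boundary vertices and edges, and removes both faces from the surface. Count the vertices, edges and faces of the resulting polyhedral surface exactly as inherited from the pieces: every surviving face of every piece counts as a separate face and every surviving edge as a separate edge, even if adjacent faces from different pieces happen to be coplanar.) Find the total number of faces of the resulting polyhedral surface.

A heptagonal antiprism: V=14, E=28, F=16.
Attach a regular icosahedron (V=12, E=30, F=20) along a 3-gon: merge 3 vertices and 3 edges, delete both glued faces → V=23, E=55, F=34.
Check: V − E + F = 23 − 55 + 34 = 2.

34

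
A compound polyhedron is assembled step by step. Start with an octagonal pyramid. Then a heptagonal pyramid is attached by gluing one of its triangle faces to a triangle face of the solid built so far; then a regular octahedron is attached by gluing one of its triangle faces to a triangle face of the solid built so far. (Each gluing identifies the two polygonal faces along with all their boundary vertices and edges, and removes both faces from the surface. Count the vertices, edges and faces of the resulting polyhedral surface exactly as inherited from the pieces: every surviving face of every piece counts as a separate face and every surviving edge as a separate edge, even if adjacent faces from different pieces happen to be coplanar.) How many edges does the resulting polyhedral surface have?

36

An octagonal pyramid: V=9, E=16, F=9.
Attach a heptagonal pyramid (V=8, E=14, F=8) along a 3-gon: merge 3 vertices and 3 edges, delete both glued faces → V=14, E=27, F=15.
Attach a regular octahedron (V=6, E=12, F=8) along a 3-gon: merge 3 vertices and 3 edges, delete both glued faces → V=17, E=36, F=21.
Check: V − E + F = 17 − 36 + 21 = 2.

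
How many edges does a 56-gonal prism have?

168

A prism on an n-gon has two n-gon bases and n rectangular sides: V = 2·56 = 112, E = 3·56 = 168, F = 56 + 2 = 58.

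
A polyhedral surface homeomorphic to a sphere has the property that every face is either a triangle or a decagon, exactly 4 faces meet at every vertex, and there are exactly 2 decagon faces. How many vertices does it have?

Let x be the number of triangles; then F = 2 + x.
Edge–face incidences: 2E = 10·2 + 3·x = 20 + 3x.
Every vertex has degree 4, so 4V = 2E.
Euler: V − E + F = 2 ⇒ (2E)/4 − E + (2 + x) = 2.
Multiply by 8: 2·(2E) − 4·(2E) + 8·(2 + x) = 16, i.e. 16 + 8x − 2·(20 + 3x) = 16.
Collecting terms: 2x − 24 = 16, so 2x = 40, so x = 20.
Then 2E = 20 + 3·20 = 80, so E = 40, V = 2E/4 = 20, F = 2 + 20 = 22.

20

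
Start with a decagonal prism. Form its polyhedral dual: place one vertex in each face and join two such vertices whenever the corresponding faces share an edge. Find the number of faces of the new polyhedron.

20

The base solid has V = 20, E = 30, F = 12.
The dual swaps V and F and preserves E: V′ = F = 12, E′ = E = 30, F′ = V = 20.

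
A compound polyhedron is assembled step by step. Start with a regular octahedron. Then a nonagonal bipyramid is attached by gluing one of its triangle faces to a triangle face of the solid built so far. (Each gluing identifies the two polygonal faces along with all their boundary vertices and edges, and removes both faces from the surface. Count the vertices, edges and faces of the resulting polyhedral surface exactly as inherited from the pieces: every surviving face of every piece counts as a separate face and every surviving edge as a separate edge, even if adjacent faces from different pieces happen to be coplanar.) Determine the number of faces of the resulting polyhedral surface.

24

A regular octahedron: V=6, E=12, F=8.
Attach a nonagonal bipyramid (V=11, E=27, F=18) along a 3-gon: merge 3 vertices and 3 edges, delete both glued faces → V=14, E=36, F=24.
Check: V − E + F = 14 − 36 + 24 = 2.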